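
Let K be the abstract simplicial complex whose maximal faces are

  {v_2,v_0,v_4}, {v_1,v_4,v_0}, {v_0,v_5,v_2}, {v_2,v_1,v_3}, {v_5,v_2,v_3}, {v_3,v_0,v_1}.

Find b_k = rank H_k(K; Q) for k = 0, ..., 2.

b_0 = 1, b_1 = 1, b_2 = 0.

Order the vertices as v_0 < v_1 < v_2 < v_3 < v_4 < v_5. Listing each simplex with vertices in this order, K has dimension 2 with simplices:

  0-simplices (6): [v_0], [v_1], [v_2], [v_3], [v_4], [v_5]
  1-simplices (12): [v_0,v_1], [v_0,v_2], [v_0,v_3], [v_0,v_4], [v_0,v_5], [v_1,v_2], [v_1,v_3], [v_1,v_4], [v_2,v_3], [v_2,v_4], [v_2,v_5], [v_3,v_5]
  2-simplices (6): [v_0,v_1,v_3], [v_0,v_1,v_4], [v_0,v_2,v_4], [v_0,v_2,v_5], [v_1,v_2,v_3], [v_2,v_3,v_5]

giving chain groups C_0 ≅ Z^6, C_1 ≅ Z^12, C_2 ≅ Z^6.

Boundary ∂_1: C_1 → C_0 sends each edge [p,q] (with p < q) to q − p.
The 6×12 boundary matrix has rank 5 and Smith normal form diag(1,1,1,1,1).

Boundary ∂_2: C_2 → C_1 acts by ∂[p,q,r] = [q,r] − [p,r] + [p,q]. For instance
  ∂[v_0,v_1,v_4] = [v_1,v_4] − [v_0,v_4] + [v_0,v_1],
  ∂[v_0,v_1,v_3] = [v_1,v_3] − [v_0,v_3] + [v_0,v_1].
The resulting 12×6 matrix has rank 6, and its Smith normal form has invariant factors (1,1,1,1,1,1).

Computing H_k = (kernel of ∂_k) / (image of ∂_{k+1}):

  H_0: rank C_0 − rank ∂_1 = 6 − 5 = 1, and the invariant factors of ∂_1 are all 1, so H_0 ≅ Z.
  H_1: rank ker ∂_1 − rank ∂_2 = (12 − 5) − 6 = 1, and the invariant factors of ∂_2 are all 1, so H_1 ≅ Z.
  H_2: rank ker ∂_2 − rank ∂_3 = (6 − 6) − 0 = 0, and there is no ∂_3, so H_2 ≅ 0.

Hence the Betti numbers are b_0 = 1, b_1 = 1, b_2 = 0.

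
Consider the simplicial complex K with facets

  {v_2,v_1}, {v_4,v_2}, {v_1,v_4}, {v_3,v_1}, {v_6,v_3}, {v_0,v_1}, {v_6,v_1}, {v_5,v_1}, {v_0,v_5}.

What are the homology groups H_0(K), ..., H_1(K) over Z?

H_0 ≅ Z,  H_1 ≅ Z^3.

We work with the vertex ordering v_0 < v_1 < v_2 < v_3 < v_4 < v_5 < v_6. The simplices of K, each written with vertices in increasing order, are:

  0-simplices (7): [v_0], [v_1], [v_2], [v_3], [v_4], [v_5], [v_6]
  1-simplices (9): [v_0,v_1], [v_0,v_5], [v_1,v_2], [v_1,v_3], [v_1,v_4], [v_1,v_5], [v_1,v_6], [v_2,v_4], [v_3,v_6]

so the chain groups are C_0 ≅ Z^7, C_1 ≅ Z^9.

Boundary ∂_1: C_1 → C_0 is given by ∂[p,q] = [q] − [p]. For instance
  ∂[v_2,v_4] = [v_4] − [v_2].
The 7×9 boundary matrix has rank 6 and Smith normal form diag(1,1,1,1,1,1).

Reading off H_k = ker ∂_k / im ∂_{k+1}:

  H_0: rank C_0 − rank ∂_1 = 7 − 6 = 1, and the invariant factors of ∂_1 are all 1, so H_0 = Z.
  H_1: rank ker ∂_1 − rank ∂_2 = (9 − 6) − 0 = 3, and there is no ∂_2, so H_1 = Z^3.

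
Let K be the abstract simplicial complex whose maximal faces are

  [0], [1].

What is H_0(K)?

H_0 ≅ Z^2.

K has 2 vertices.
rank ∂_0 = 0, rank ∂_1 = 0 ⇒ b_0 = 2 − 0 − 0 = 2. So H_0 = Z^2.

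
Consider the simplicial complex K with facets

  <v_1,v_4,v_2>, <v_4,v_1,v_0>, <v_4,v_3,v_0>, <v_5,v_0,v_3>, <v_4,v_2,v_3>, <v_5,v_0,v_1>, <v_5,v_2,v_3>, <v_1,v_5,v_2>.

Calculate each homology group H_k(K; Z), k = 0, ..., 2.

Fix the vertex order v_0 < v_1 < v_2 < v_3 < v_4 < v_5 and write every simplex with vertices in increasing order. Then dim K = 2 and the simplices of K are:

  0-simplices (6): [v_0], [v_1], [v_2], [v_3], [v_4], [v_5]
  1-simplices (12): [v_0,v_1], [v_0,v_3], [v_0,v_4], [v_0,v_5], [v_1,v_2], [v_1,v_4], [v_1,v_5], [v_2,v_3], [v_2,v_4], [v_2,v_5], [v_3,v_4], [v_3,v_5]
  2-simplices (8): [v_0,v_1,v_4], [v_0,v_1,v_5], [v_0,v_3,v_4], [v_0,v_3,v_5], [v_1,v_2,v_4], [v_1,v_2,v_5], [v_2,v_3,v_4], [v_2,v_3,v_5]

so the chain groups are C_0 ≅ Z^6, C_1 ≅ Z^12, C_2 ≅ Z^8.

Boundary ∂_1: C_1 → C_0 maps an edge to its endpoints' difference, ∂[p,q] = q − p. For instance
  ∂[v_2,v_4] = [v_4] − [v_2].
The resulting 6×12 matrix has rank 5, and its Smith normal form has invariant factors (1,1,1,1,1).

∂_2: C_2 → C_1 sends each 2-simplex [p,q,r] to [q,r] − [p,r] + [p,q]. For instance
  ∂[v_0,v_1,v_5] = [v_1,v_5] − [v_0,v_5] + [v_0,v_1],
  ∂[v_0,v_1,v_4] = [v_1,v_4] − [v_0,v_4] + [v_0,v_1].
The resulting 12×8 matrix has rank 7, and its Smith normal form has invariant factors (1,1,1,1,1,1,1).

From H_k ≅ ker(∂_k) / im(∂_{k+1}) we obtain:

  H_0: rank C_0 − rank ∂_1 = 6 − 5 = 1, and the invariant factors of ∂_1 are all 1, so H_0 = Z.
  H_1: rank ker ∂_1 − rank ∂_2 = (12 − 5) − 7 = 0, and the invariant factors of ∂_2 are all 1, so H_1 = 0.
  H_2: rank ker ∂_2 − rank ∂_3 = (8 − 7) − 0 = 1, and there is no ∂_3, so H_2 = Z.

H_0 = Z,  H_1 = 0,  H_2 = Z.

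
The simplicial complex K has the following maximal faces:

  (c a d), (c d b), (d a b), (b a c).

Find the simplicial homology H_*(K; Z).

We work with the vertex ordering a < b < c < d. The simplices of K, each written with vertices in increasing order, are:

  0-simplices (4): a, b, c, d
  1-simplices (6): ab, ac, ad, bc, bd, cd
  2-simplices (4): abc, abd, acd, bcd

giving chain groups C_0 ≅ Z^4, C_1 ≅ Z^6, C_2 ≅ Z^4.

The boundary map ∂_1: C_1 → C_0 sends each edge [p,q] (with p < q) to q − p.
This gives a 4×6 integer matrix of rank 3; reducing to Smith normal form yields diagonal entries (1,1,1).

∂_2: C_2 → C_1 sends each 2-simplex [p,q,r] to [q,r] − [p,r] + [p,q]. For instance
  ∂acd = cd − ad + ac,
  ∂abd = bd − ad + ab.
The 6×4 boundary matrix has rank 3 and Smith normal form diag(1,1,1).

Now H_k = ker ∂_k / im ∂_{k+1}, so:

  H_0: rank C_0 − rank ∂_1 = 4 − 3 = 1, and the invariant factors of ∂_1 are all 1, so H_0 = Z.
  H_1: rank ker ∂_1 − rank ∂_2 = (6 − 3) − 3 = 0, and the invariant factors of ∂_2 are all 1, so H_1 = 0.
  H_2: rank ker ∂_2 − rank ∂_3 = (4 − 3) − 0 = 1, and there is no ∂_3, so H_2 = Z.

As a check, the Euler characteristic is 4 − 6 + 4 = 2, which agrees with 1 − 0 + 1 = 2.

H_0 ≅ Z,  H_1 = 0,  H_2 ≅ Z.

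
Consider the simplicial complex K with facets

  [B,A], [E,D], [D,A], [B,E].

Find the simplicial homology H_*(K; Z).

Take the total order A < B < D < E on the vertex set. Then K (dimension 1) consists of the simplices:

  0-simplices (4): A, B, D, E
  1-simplices (4): AB, AD, BE, DE

so the chain groups are C_0 ≅ Z^4, C_1 ≅ Z^4.

The boundary map ∂_1: C_1 → C_0 sends each edge [p,q] (with p < q) to q − p.
The 4×4 boundary matrix has rank 3 and Smith normal form diag(1,1,1).

Reading off H_k = ker ∂_k / im ∂_{k+1}:

  H_0: rank C_0 − rank ∂_1 = 4 − 3 = 1, and the invariant factors of ∂_1 are all 1, so H_0 ≅ Z.
  H_1: rank ker ∂_1 − rank ∂_2 = (4 − 3) − 0 = 1, and there is no ∂_2, so H_1 ≅ Z.

As a check, the Euler characteristic is 4 − 4 = 0, which agrees with 1 − 1 = 0.

H_0 ≅ Z,  H_1 ≅ Z.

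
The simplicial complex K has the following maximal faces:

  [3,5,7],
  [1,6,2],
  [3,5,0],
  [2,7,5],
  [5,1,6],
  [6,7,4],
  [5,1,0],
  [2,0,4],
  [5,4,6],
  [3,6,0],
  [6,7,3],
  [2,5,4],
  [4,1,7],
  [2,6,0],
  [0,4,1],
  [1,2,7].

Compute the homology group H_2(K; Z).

Take the total order 0 < 1 < 2 < 3 < 4 < 5 < 6 < 7 on the vertex set. Then K (dimension 2) consists of the simplices:

  0-simplices (8): [0], [1], [2], [3], [4], [5], [6], [7]
  1-simplices (24): (24 of them)
  2-simplices (16): [0,1,4], [0,1,5], [0,2,4], [0,2,6], [0,3,5], [0,3,6], [1,2,6], [1,2,7], [1,4,7], [1,5,6], [2,4,5], [2,5,7], [3,5,7], [3,6,7], [4,5,6], [4,6,7]

so the chain groups are C_0 ≅ Z^8, C_1 ≅ Z^24, C_2 ≅ Z^16.

∂_1: C_1 → C_0 is given by ∂[p,q] = [q] − [p].
This gives a 8×24 integer matrix of rank 7; reducing to Smith normal form yields diagonal entries (1,1,1,1,1,1,1).

Boundary ∂_2: C_2 → C_1 sends each 2-simplex [p,q,r] to [q,r] − [p,r] + [p,q]. For instance
  ∂[1,5,6] = [5,6] − [1,6] + [1,5],
  ∂[3,5,7] = [5,7] − [3,7] + [3,5].
As a 24×16 matrix over Z this has rank 15, with invariant factors (1,1,1,1,1,1,1,1,1,1,1,1,1,1,1).

Reading off H_k = ker ∂_k / im ∂_{k+1}:

  H_2: rank ker ∂_2 − rank ∂_3 = (16 − 15) − 0 = 1, and there is no ∂_3, so H_2 ≅ Z.

H_2 = Z.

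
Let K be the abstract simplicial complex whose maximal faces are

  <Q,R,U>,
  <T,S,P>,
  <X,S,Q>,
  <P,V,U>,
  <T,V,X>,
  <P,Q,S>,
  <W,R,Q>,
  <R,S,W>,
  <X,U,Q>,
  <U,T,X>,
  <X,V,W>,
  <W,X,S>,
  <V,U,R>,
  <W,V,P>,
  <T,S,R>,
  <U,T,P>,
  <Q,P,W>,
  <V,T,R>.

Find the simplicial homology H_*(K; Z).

We work with the vertex ordering P < Q < R < S < T < U < V < W < X. The simplices of K, each written with vertices in increasing order, are:

  0-simplices (9): P, Q, R, S, T, U, V, W, X
  1-simplices (27): PQ, PS, PT, PU, PV, PW, QR, QS, QU, QW, QX, RS, RT, RU, RV, RW, ST, SW, SX, TU, TV, TX, UV, UX, VW, VX, WX
  2-simplices (18): PQS, PQW, PST, PTU, PUV, PVW, QRU, QRW, QSX, QUX, RST, RSW, RTV, RUV, SWX, TUX, TVX, VWX

Hence C_0 ≅ Z^9, C_1 ≅ Z^27, C_2 ≅ Z^18.

∂_1: C_1 → C_0 is given by ∂[p,q] = [q] − [p].
The 9×27 boundary matrix has rank 8 and Smith normal form diag(1,1,1,1,1,1,1,1).

Boundary ∂_2: C_2 → C_1 maps a triangle to the signed sum of its edges. For instance
  ∂QRU = RU − QU + QR,
  ∂RSW = SW − RW + RS.
As a 27×18 matrix over Z this has rank 18, with invariant factors (1,1,1,1,1,1,1,1,1,1,1,1,1,1,1,1,1,2).

Now H_k = ker ∂_k / im ∂_{k+1}, so:

  H_0: rank C_0 − rank ∂_1 = 9 − 8 = 1, and the invariant factors of ∂_1 are all 1, so H_0 ≅ Z.
  H_1: rank ker ∂_1 − rank ∂_2 = (27 − 8) − 18 = 1, and ∂_2 has invariant factor 2 > 1, so H_1 ≅ Z ⊕ Z_2.
  H_2: rank ker ∂_2 − rank ∂_3 = (18 − 18) − 0 = 0, and there is no ∂_3, so H_2 ≅ 0.

(K is a triangulation of the Klein bottle.)

H_0 ≅ Z,  H_1 ≅ Z ⊕ Z_2,  H_2 = 0.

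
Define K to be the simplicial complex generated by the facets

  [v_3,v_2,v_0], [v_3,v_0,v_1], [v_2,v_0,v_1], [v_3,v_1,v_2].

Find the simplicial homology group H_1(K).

Fix the vertex order v_0 < v_1 < v_2 < v_3 and write every simplex with vertices in increasing order. Then dim K = 2 and the simplices of K are:

  0-simplices (4): [v_0], [v_1], [v_2], [v_3]
  1-simplices (6): [v_0,v_1], [v_0,v_2], [v_0,v_3], [v_1,v_2], [v_1,v_3], [v_2,v_3]
  2-simplices (4): [v_0,v_1,v_2], [v_0,v_1,v_3], [v_0,v_2,v_3], [v_1,v_2,v_3]

giving chain groups C_0 ≅ Z^4, C_1 ≅ Z^6, C_2 ≅ Z^4.

∂_1: C_1 → C_0 maps an edge to its endpoints' difference, ∂[p,q] = q − p. For instance
  ∂[v_0,v_1] = [v_1] − [v_0].
The 4×6 boundary matrix has rank 3 and Smith normal form diag(1,1,1).

Boundary ∂_2: C_2 → C_1 acts by ∂[p,q,r] = [q,r] − [p,r] + [p,q]. For instance
  ∂[v_0,v_1,v_3] = [v_1,v_3] − [v_0,v_3] + [v_0,v_1],
  ∂[v_1,v_2,v_3] = [v_2,v_3] − [v_1,v_3] + [v_1,v_2].
The resulting 6×4 matrix has rank 3, and its Smith normal form has invariant factors (1,1,1).

Reading off H_k = ker ∂_k / im ∂_{k+1}:

  H_1: rank ker ∂_1 − rank ∂_2 = (6 − 3) − 3 = 0, and the invariant factors of ∂_2 are all 1, so H_1 = 0.

H_1 = 0.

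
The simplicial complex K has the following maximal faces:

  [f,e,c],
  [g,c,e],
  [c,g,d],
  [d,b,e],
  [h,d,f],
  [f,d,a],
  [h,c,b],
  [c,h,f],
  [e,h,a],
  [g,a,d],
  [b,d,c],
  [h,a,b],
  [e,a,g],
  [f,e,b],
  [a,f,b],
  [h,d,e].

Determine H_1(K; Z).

Order the vertices as a < b < c < d < e < f < g < h. Listing each simplex with vertices in this order, K has dimension 2 with simplices:

  0-simplices (8): a, b, c, d, e, f, g, h
  1-simplices (24): ab, ad, ae, af, ag, ah, bc, bd, be, bf, bh, cd, ce, cf, cg, ch, de, df, dg, dh, ef, eg, eh, fh
  2-simplices (16): abf, abh, adf, adg, aeg, aeh, bcd, bch, bde, bef, cdg, cef, ceg, cfh, deh, dfh

giving chain groups C_0 ≅ Z^8, C_1 ≅ Z^24, C_2 ≅ Z^16.

∂_1: C_1 → C_0 maps an edge to its endpoints' difference, ∂[p,q] = q − p.
The resulting 8×24 matrix has rank 7, and its Smith normal form has invariant factors (1,1,1,1,1,1,1).

Boundary ∂_2: C_2 → C_1 maps a triangle to the signed sum of its edges. For instance
  ∂bde = de − be + bd,
  ∂ceg = eg − cg + ce.
The 24×16 boundary matrix has rank 15 and Smith normal form diag(1,1,1,1,1,1,1,1,1,1,1,1,1,1,1).

Reading off H_k = ker ∂_k / im ∂_{k+1}:

  H_1: rank ker ∂_1 − rank ∂_2 = (24 − 7) − 15 = 2, and the invariant factors of ∂_2 are all 1, so H_1 = Z^2.

H_1 ≅ Z^2.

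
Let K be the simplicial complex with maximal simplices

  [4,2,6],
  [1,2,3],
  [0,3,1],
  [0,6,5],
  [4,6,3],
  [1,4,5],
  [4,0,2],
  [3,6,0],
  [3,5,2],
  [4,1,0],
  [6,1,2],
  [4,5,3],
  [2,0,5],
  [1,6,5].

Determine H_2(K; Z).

We work with the vertex ordering 0 < 1 < 2 < 3 < 4 < 5 < 6. The simplices of K, each written with vertices in increasing order, are:

  0-simplices (7): [0], [1], [2], [3], [4], [5], [6]
  1-simplices (21): [0,1], [0,2], [0,3], [0,4], [0,5], [0,6], [1,2], [1,3], [1,4], [1,5], [1,6], [2,3], [2,4], [2,5], [2,6], [3,4], [3,5], [3,6], [4,5], [4,6], [5,6]
  2-simplices (14): [0,1,3], [0,1,4], [0,2,4], [0,2,5], [0,3,6], [0,5,6], [1,2,3], [1,2,6], [1,4,5], [1,5,6], [2,3,5], [2,4,6], [3,4,5], [3,4,6]

giving chain groups C_0 ≅ Z^7, C_1 ≅ Z^21, C_2 ≅ Z^14.

The boundary map ∂_1: C_1 → C_0 is given by ∂[p,q] = [q] − [p]. For instance
  ∂[2,3] = [3] − [2].
This gives a 7×21 integer matrix of rank 6; reducing to Smith normal form yields diagonal entries (1,1,1,1,1,1).

Boundary ∂_2: C_2 → C_1 sends each 2-simplex [p,q,r] to [q,r] − [p,r] + [p,q]. For instance
  ∂[2,4,6] = [4,6] − [2,6] + [2,4],
  ∂[0,3,6] = [3,6] − [0,6] + [0,3].
This gives a 21×14 integer matrix of rank 13; reducing to Smith normal form yields diagonal entries (1,1,1,1,1,1,1,1,1,1,1,1,1).

Reading off H_k = ker ∂_k / im ∂_{k+1}:

  H_2: rank ker ∂_2 − rank ∂_3 = (14 − 13) − 0 = 1, and there is no ∂_3, so H_2 = Z.

(K is a triangulation of the torus T^2.)

H_2 = Z.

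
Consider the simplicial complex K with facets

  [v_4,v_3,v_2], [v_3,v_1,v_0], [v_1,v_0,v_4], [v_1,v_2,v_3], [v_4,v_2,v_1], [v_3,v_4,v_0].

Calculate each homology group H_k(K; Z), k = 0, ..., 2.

H_0 = Z,  H_1 = 0,  H_2 = Z.

Take the total order v_0 < v_1 < v_2 < v_3 < v_4 on the vertex set. Then K (dimension 2) consists of the simplices:

  0-simplices (5): [v_0], [v_1], [v_2], [v_3], [v_4]
  1-simplices (9): [v_0,v_1], [v_0,v_3], [v_0,v_4], [v_1,v_2], [v_1,v_3], [v_1,v_4], [v_2,v_3], [v_2,v_4], [v_3,v_4]
  2-simplices (6): [v_0,v_1,v_3], [v_0,v_1,v_4], [v_0,v_3,v_4], [v_1,v_2,v_3], [v_1,v_2,v_4], [v_2,v_3,v_4]

Hence C_0 ≅ Z^5, C_1 ≅ Z^9, C_2 ≅ Z^6.

The boundary map ∂_1: C_1 → C_0 sends each edge [p,q] (with p < q) to q − p.
The 5×9 boundary matrix has rank 4 and Smith normal form diag(1,1,1,1).

Boundary ∂_2: C_2 → C_1 maps a triangle to the signed sum of its edges. For instance
  ∂[v_0,v_1,v_4] = [v_1,v_4] − [v_0,v_4] + [v_0,v_1],
  ∂[v_1,v_2,v_3] = [v_2,v_3] − [v_1,v_3] + [v_1,v_2].
The 9×6 boundary matrix has rank 5 and Smith normal form diag(1,1,1,1,1).

Now H_k = ker ∂_k / im ∂_{k+1}, so:

  H_0: rank C_0 − rank ∂_1 = 5 − 4 = 1, and the invariant factors of ∂_1 are all 1, so H_0 ≅ Z.
  H_1: rank ker ∂_1 − rank ∂_2 = (9 − 4) − 5 = 0, and the invariant factors of ∂_2 are all 1, so H_1 ≅ 0.
  H_2: rank ker ∂_2 − rank ∂_3 = (6 − 5) − 0 = 1, and there is no ∂_3, so H_2 ≅ Z.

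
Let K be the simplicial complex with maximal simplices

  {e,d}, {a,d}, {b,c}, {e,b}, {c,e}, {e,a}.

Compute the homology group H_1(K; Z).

Order the vertices as a < b < c < d < e. Listing each simplex with vertices in this order, K has dimension 1 with simplices:

  0-simplices (5): a, b, c, d, e
  1-simplices (6): ad, ae, bc, be, ce, de

giving chain groups C_0 ≅ Z^5, C_1 ≅ Z^6.

∂_1: C_1 → C_0 sends each edge [p,q] (with p < q) to q − p. For instance
  ∂ce = e − c.
The 5×6 boundary matrix has rank 4 and Smith normal form diag(1,1,1,1).

Computing H_k = (kernel of ∂_k) / (image of ∂_{k+1}):

  H_1: rank ker ∂_1 − rank ∂_2 = (6 − 4) − 0 = 2, and there is no ∂_2, so H_1 ≅ Z^2.

(K is a triangulation of a wedge of 2 circles.)

H_1 ≅ Z^2.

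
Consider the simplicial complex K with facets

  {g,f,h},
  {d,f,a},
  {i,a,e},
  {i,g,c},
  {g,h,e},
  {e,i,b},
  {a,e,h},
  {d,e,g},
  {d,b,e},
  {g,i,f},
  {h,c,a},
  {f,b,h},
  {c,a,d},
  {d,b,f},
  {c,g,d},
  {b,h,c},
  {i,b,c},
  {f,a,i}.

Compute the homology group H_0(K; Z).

Take the total order a < b < c < d < e < f < g < h < i on the vertex set. Then K (dimension 2) consists of the simplices:

  0-simplices (9): a, b, c, d, e, f, g, h, i
  1-simplices (27): ac, ad, ae, af, ah, ai, bc, bd, be, bf, bh, bi, cd, cg, ch, ci, de, df, dg, eg, eh, ei, fg, fh, fi, gh, gi
  2-simplices (18): acd, ach, adf, aeh, aei, afi, bch, bci, bde, bdf, bei, bfh, cdg, cgi, deg, egh, fgh, fgi

Hence C_0 ≅ Z^9, C_1 ≅ Z^27, C_2 ≅ Z^18.

Boundary ∂_1: C_1 → C_0 maps an edge to its endpoints' difference, ∂[p,q] = q − p.
The 9×27 boundary matrix has rank 8 and Smith normal form diag(1,1,1,1,1,1,1,1).

∂_2: C_2 → C_1 acts by ∂[p,q,r] = [q,r] − [p,r] + [p,q]. For instance
  ∂bci = ci − bi + bc,
  ∂afi = fi − ai + af.
This gives a 27×18 integer matrix of rank 17; reducing to Smith normal form yields diagonal entries (1,1,1,1,1,1,1,1,1,1,1,1,1,1,1,1,1).

Computing H_k = (kernel of ∂_k) / (image of ∂_{k+1}):

  H_0: rank C_0 − rank ∂_1 = 9 − 8 = 1, and the invariant factors of ∂_1 are all 1, so H_0 ≅ Z.

(K is a triangulation of the torus T^2.)

H_0 ≅ Z.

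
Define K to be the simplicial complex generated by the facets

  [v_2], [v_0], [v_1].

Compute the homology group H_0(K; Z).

H_0 = Z^3.

Order the vertices as v_0 < v_1 < v_2. Listing each simplex with vertices in this order, K has dimension 0 with simplices:

  0-simplices (3): [v_0], [v_1], [v_2]

giving chain groups C_0 ≅ Z^3.

Computing H_k = (kernel of ∂_k) / (image of ∂_{k+1}):

  H_0: rank C_0 − rank ∂_1 = 3 − 0 = 3, and there is no ∂_1, so H_0 ≅ Z^3.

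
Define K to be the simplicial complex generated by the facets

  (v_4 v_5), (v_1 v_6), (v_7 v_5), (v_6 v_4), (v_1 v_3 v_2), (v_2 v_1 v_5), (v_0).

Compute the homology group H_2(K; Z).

H_2 ≅ 0.

K has 8 vertices, 9 edges, 2 triangles.
rank ∂_2 = 2, rank ∂_3 = 0 ⇒ b_2 = 2 − 2 − 0 = 0. So H_2 ≅ 0.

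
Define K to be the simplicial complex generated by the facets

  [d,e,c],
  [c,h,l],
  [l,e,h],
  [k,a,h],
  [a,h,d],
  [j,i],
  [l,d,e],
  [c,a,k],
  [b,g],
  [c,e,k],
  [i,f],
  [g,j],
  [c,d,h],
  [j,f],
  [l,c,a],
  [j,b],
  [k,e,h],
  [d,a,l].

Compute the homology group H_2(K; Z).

H_2 ≅ 0.

Order the vertices as a < b < c < d < e < f < g < h < i < j < k < l. Listing each simplex with vertices in this order, K has dimension 2 with simplices:

  0-simplices (12): a, b, c, d, e, f, g, h, i, j, k, l
  1-simplices (24): ac, ad, ah, ak, al, bg, bj, cd, ce, ch, ck, cl, de, dh, dl, eh, ek, el, fi, fj, gj, hk, hl, ij
  2-simplices (12): ack, acl, adh, adl, ahk, cde, cdh, cek, chl, del, ehk, ehl

giving chain groups C_0 ≅ Z^12, C_1 ≅ Z^24, C_2 ≅ Z^12.

The boundary map ∂_1: C_1 → C_0 is given by ∂[p,q] = [q] − [p].
This gives a 12×24 integer matrix of rank 10; reducing to Smith normal form yields diagonal entries (1,1,1,1,1,1,1,1,1,1).

∂_2: C_2 → C_1 maps a triangle to the signed sum of its edges. For instance
  ∂ehl = hl − el + eh,
  ∂cdh = dh − ch + cd.
The 24×12 boundary matrix has rank 12 and Smith normal form diag(1,1,1,1,1,1,1,1,1,1,1,2).

From H_k ≅ ker(∂_k) / im(∂_{k+1}) we obtain:

  H_2: rank ker ∂_2 − rank ∂_3 = (12 − 12) − 0 = 0, and there is no ∂_3, so H_2 = 0.

(K is a triangulation of the disjoint union of a wedge of 2 circles and the real projective plane RP^2.)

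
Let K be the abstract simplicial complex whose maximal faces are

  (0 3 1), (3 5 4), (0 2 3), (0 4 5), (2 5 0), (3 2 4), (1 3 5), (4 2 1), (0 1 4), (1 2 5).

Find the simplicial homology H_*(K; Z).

H_0 = Z,  H_1 = Z/2,  H_2 = 0.

Fix the vertex order 0 < 1 < 2 < 3 < 4 < 5 and write every simplex with vertices in increasing order. Then dim K = 2 and the simplices of K are:

  0-simplices (6): [0], [1], [2], [3], [4], [5]
  1-simplices (15): [0,1], [0,2], [0,3], [0,4], [0,5], [1,2], [1,3], [1,4], [1,5], [2,3], [2,4], [2,5], [3,4], [3,5], [4,5]
  2-simplices (10): [0,1,3], [0,1,4], [0,2,3], [0,2,5], [0,4,5], [1,2,4], [1,2,5], [1,3,5], [2,3,4], [3,4,5]

giving chain groups C_0 ≅ Z^6, C_1 ≅ Z^15, C_2 ≅ Z^10.

∂_1: C_1 → C_0 sends each edge [p,q] (with p < q) to q − p.
As a 6×15 matrix over Z this has rank 5, with invariant factors (1,1,1,1,1).

∂_2: C_2 → C_1 sends each 2-simplex [p,q,r] to [q,r] − [p,r] + [p,q]. For instance
  ∂[0,2,3] = [2,3] − [0,3] + [0,2],
  ∂[3,4,5] = [4,5] − [3,5] + [3,4].
The 15×10 boundary matrix has rank 10 and Smith normal form diag(1,1,1,1,1,1,1,1,1,2).

Reading off H_k = ker ∂_k / im ∂_{k+1}:

  H_0: rank C_0 − rank ∂_1 = 6 − 5 = 1, and the invariant factors of ∂_1 are all 1, so H_0 = Z.
  H_1: rank ker ∂_1 − rank ∂_2 = (15 − 5) − 10 = 0, and ∂_2 has invariant factor 2 > 1, so H_1 = Z/2.
  H_2: rank ker ∂_2 − rank ∂_3 = (10 − 10) − 0 = 0, and there is no ∂_3, so H_2 = 0.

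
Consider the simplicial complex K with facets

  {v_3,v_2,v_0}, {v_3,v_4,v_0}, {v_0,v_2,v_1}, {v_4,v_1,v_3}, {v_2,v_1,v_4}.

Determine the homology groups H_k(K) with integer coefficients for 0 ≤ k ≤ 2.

H_0 ≅ Z,  H_1 ≅ Z,  H_2 = 0.

K has 5 vertices, 10 edges, 5 triangles.
rank ∂_0 = 0, rank ∂_1 = 4 ⇒ b_0 = 5 − 0 − 4 = 1; all invariant factors of ∂_1 are 1 so no torsion. So H_0 = Z.
rank ∂_1 = 4, rank ∂_2 = 5 ⇒ b_1 = 10 − 4 − 5 = 1; all invariant factors of ∂_2 are 1 so no torsion. So H_1 = Z.
rank ∂_2 = 5, rank ∂_3 = 0 ⇒ b_2 = 5 − 5 − 0 = 0. So H_2 = 0.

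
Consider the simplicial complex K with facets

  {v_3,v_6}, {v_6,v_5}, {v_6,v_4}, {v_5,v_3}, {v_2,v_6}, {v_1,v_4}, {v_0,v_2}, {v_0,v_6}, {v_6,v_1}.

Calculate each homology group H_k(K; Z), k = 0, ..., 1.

Order the vertices as v_0 < v_1 < v_2 < v_3 < v_4 < v_5 < v_6. Listing each simplex with vertices in this order, K has dimension 1 with simplices:

  0-simplices (7): [v_0], [v_1], [v_2], [v_3], [v_4], [v_5], [v_6]
  1-simplices (9): [v_0,v_2], [v_0,v_6], [v_1,v_4], [v_1,v_6], [v_2,v_6], [v_3,v_5], [v_3,v_6], [v_4,v_6], [v_5,v_6]

so the chain groups are C_0 ≅ Z^7, C_1 ≅ Z^9.

Boundary ∂_1: C_1 → C_0 is given by ∂[p,q] = [q] − [p].
This gives a 7×9 integer matrix of rank 6; reducing to Smith normal form yields diagonal entries (1,1,1,1,1,1).

Reading off H_k = ker ∂_k / im ∂_{k+1}:

  H_0: rank C_0 − rank ∂_1 = 7 − 6 = 1, and the invariant factors of ∂_1 are all 1, so H_0 = Z.
  H_1: rank ker ∂_1 − rank ∂_2 = (9 − 6) − 0 = 3, and there is no ∂_2, so H_1 = Z^3.

(K is a triangulation of a wedge of 3 circles.)

H_0 = Z,  H_1 = Z^3.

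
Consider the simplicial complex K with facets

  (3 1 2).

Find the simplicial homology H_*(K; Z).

H_0 ≅ Z,  H_1 = 0,  H_2 = 0.

Fix the vertex order 1 < 2 < 3 and write every simplex with vertices in increasing order. Then dim K = 2 and the simplices of K are:

  0-simplices (3): [1], [2], [3]
  1-simplices (3): [1,2], [1,3], [2,3]
  2-simplices (1): [1,2,3]

giving chain groups C_0 ≅ Z^3, C_1 ≅ Z^3, C_2 ≅ Z^1.

∂_1: C_1 → C_0 is given by ∂[p,q] = [q] − [p].
The 3×3 boundary matrix has rank 2 and Smith normal form diag(1,1).

The boundary map ∂_2: C_2 → C_1 acts by ∂[p,q,r] = [q,r] − [p,r] + [p,q]. For instance
  ∂[1,2,3] = [2,3] − [1,3] + [1,2].
The resulting 3×1 matrix has rank 1, and its Smith normal form has invariant factors (1).

From H_k ≅ ker(∂_k) / im(∂_{k+1}) we obtain:

  H_0: rank C_0 − rank ∂_1 = 3 − 2 = 1, and the invariant factors of ∂_1 are all 1, so H_0 ≅ Z.
  H_1: rank ker ∂_1 − rank ∂_2 = (3 − 2) − 1 = 0, and the invariant factors of ∂_2 are all 1, so H_1 ≅ 0.
  H_2: rank ker ∂_2 − rank ∂_3 = (1 − 1) − 0 = 0, and there is no ∂_3, so H_2 ≅ 0.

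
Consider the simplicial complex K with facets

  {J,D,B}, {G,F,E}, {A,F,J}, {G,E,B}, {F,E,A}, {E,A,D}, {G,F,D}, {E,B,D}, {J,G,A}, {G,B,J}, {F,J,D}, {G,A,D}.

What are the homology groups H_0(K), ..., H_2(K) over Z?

Fix the vertex order A < B < D < E < F < G < J and write every simplex with vertices in increasing order. Then dim K = 2 and the simplices of K are:

  0-simplices (7): A, B, D, E, F, G, J
  1-simplices (18): AD, AE, AF, AG, AJ, BD, BE, BG, BJ, DE, DF, DG, DJ, EF, EG, FG, FJ, GJ
  2-simplices (12): ADE, ADG, AEF, AFJ, AGJ, BDE, BDJ, BEG, BGJ, DFG, DFJ, EFG

Hence C_0 ≅ Z^7, C_1 ≅ Z^18, C_2 ≅ Z^12.

∂_1: C_1 → C_0 is given by ∂[p,q] = [q] − [p].
The resulting 7×18 matrix has rank 6, and its Smith normal form has invariant factors (1,1,1,1,1,1).

The boundary map ∂_2: C_2 → C_1 maps a triangle to the signed sum of its edges. For instance
  ∂BEG = EG − BG + BE,
  ∂BDJ = DJ − BJ + BD.
This gives a 18×12 integer matrix of rank 12; reducing to Smith normal form yields diagonal entries (1,1,1,1,1,1,1,1,1,1,1,2).

Now H_k = ker ∂_k / im ∂_{k+1}, so:

  H_0: rank C_0 − rank ∂_1 = 7 − 6 = 1, and the invariant factors of ∂_1 are all 1, so H_0 ≅ Z.
  H_1: rank ker ∂_1 − rank ∂_2 = (18 − 6) − 12 = 0, and ∂_2 has invariant factor 2 > 1, so H_1 ≅ Z_2.
  H_2: rank ker ∂_2 − rank ∂_3 = (12 − 12) − 0 = 0, and there is no ∂_3, so H_2 ≅ 0.

As a check, the Euler characteristic is 7 − 18 + 12 = 1, which agrees with 1 − 0 + 0 = 1.

H_0 ≅ Z,  H_1 ≅ Z_2,  H_2 = 0.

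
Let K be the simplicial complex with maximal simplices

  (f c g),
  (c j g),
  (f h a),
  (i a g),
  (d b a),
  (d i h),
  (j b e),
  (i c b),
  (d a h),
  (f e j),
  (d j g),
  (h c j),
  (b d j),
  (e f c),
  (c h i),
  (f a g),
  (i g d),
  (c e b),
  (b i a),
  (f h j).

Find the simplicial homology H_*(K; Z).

H_0 ≅ Z,  H_1 ≅ Z ⊕ Z/2Z,  H_2 = 0.

We work with the vertex ordering a < b < c < d < e < f < g < h < i < j. The simplices of K, each written with vertices in increasing order, are:

  0-simplices (10): a, b, c, d, e, f, g, h, i, j
  1-simplices (30): ab, ad, af, ag, ah, ai, bc, bd, be, bi, bj, ce, cf, cg, ch, ci, cj, dg, dh, di, dj, ef, ej, fg, fh, fj, gi, gj, hi, hj
  2-simplices (20): abd, abi, adh, afg, afh, agi, bce, bci, bdj, bej, cef, cfg, cgj, chi, chj, dgi, dgj, dhi, efj, fhj

so the chain groups are C_0 ≅ Z^10, C_1 ≅ Z^30, C_2 ≅ Z^20.

The boundary map ∂_1: C_1 → C_0 is given by ∂[p,q] = [q] − [p].
The 10×30 boundary matrix has rank 9 and Smith normal form diag(1,1,1,1,1,1,1,1,1).

Boundary ∂_2: C_2 → C_1 sends each 2-simplex [p,q,r] to [q,r] − [p,r] + [p,q]. For instance
  ∂cef = ef − cf + ce,
  ∂afg = fg − ag + af.
The resulting 30×20 matrix has rank 20, and its Smith normal form has invariant factors (1,1,1,1,1,1,1,1,1,1,1,1,1,1,1,1,1,1,1,2).

Computing H_k = (kernel of ∂_k) / (image of ∂_{k+1}):

  H_0: rank C_0 − rank ∂_1 = 10 − 9 = 1, and the invariant factors of ∂_1 are all 1, so H_0 = Z.
  H_1: rank ker ∂_1 − rank ∂_2 = (30 − 9) − 20 = 1, and ∂_2 has invariant factor 2 > 1, so H_1 = Z ⊕ Z/2Z.
  H_2: rank ker ∂_2 − rank ∂_3 = (20 − 20) − 0 = 0, and there is no ∂_3, so H_2 = 0.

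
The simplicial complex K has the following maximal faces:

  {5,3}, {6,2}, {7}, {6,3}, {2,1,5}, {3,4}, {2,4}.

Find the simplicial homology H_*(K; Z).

H_0 = Z^2,  H_1 = Z^2,  H_2 = 0.

Fix the vertex order 1 < 2 < 3 < 4 < 5 < 6 < 7 and write every simplex with vertices in increasing order. Then dim K = 2 and the simplices of K are:

  0-simplices (7): [1], [2], [3], [4], [5], [6], [7]
  1-simplices (8): [1,2], [1,5], [2,4], [2,5], [2,6], [3,4], [3,5], [3,6]
  2-simplices (1): [1,2,5]

so the chain groups are C_0 ≅ Z^7, C_1 ≅ Z^8, C_2 ≅ Z^1.

Boundary ∂_1: C_1 → C_0 sends each edge [p,q] (with p < q) to q − p.
The 7×8 boundary matrix has rank 5 and Smith normal form diag(1,1,1,1,1).

∂_2: C_2 → C_1 sends each 2-simplex [p,q,r] to [q,r] − [p,r] + [p,q]. For instance
  ∂[1,2,5] = [2,5] − [1,5] + [1,2].
As a 8×1 matrix over Z this has rank 1, with invariant factors (1).

Now H_k = ker ∂_k / im ∂_{k+1}, so:

  H_0: rank C_0 − rank ∂_1 = 7 − 5 = 2, and the invariant factors of ∂_1 are all 1, so H_0 = Z^2.
  H_1: rank ker ∂_1 − rank ∂_2 = (8 − 5) − 1 = 2, and the invariant factors of ∂_2 are all 1, so H_1 = Z^2.
  H_2: rank ker ∂_2 − rank ∂_3 = (1 − 1) − 0 = 0, and there is no ∂_3, so H_2 = 0.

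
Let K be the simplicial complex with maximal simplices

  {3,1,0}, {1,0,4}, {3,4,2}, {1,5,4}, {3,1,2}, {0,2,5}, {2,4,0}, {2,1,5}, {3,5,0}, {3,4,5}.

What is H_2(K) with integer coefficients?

Fix the vertex order 0 < 1 < 2 < 3 < 4 < 5 and write every simplex with vertices in increasing order. Then dim K = 2 and the simplices of K are:

  0-simplices (6): [0], [1], [2], [3], [4], [5]
  1-simplices (15): [0,1], [0,2], [0,3], [0,4], [0,5], [1,2], [1,3], [1,4], [1,5], [2,3], [2,4], [2,5], [3,4], [3,5], [4,5]
  2-simplices (10): [0,1,3], [0,1,4], [0,2,4], [0,2,5], [0,3,5], [1,2,3], [1,2,5], [1,4,5], [2,3,4], [3,4,5]

giving chain groups C_0 ≅ Z^6, C_1 ≅ Z^15, C_2 ≅ Z^10.

Boundary ∂_1: C_1 → C_0 maps an edge to its endpoints' difference, ∂[p,q] = q − p. For instance
  ∂[0,4] = [4] − [0].
As a 6×15 matrix over Z this has rank 5, with invariant factors (1,1,1,1,1).

∂_2: C_2 → C_1 sends each 2-simplex [p,q,r] to [q,r] − [p,r] + [p,q]. For instance
  ∂[0,1,4] = [1,4] − [0,4] + [0,1],
  ∂[0,2,4] = [2,4] − [0,4] + [0,2].
The resulting 15×10 matrix has rank 10, and its Smith normal form has invariant factors (1,1,1,1,1,1,1,1,1,2).

Reading off H_k = ker ∂_k / im ∂_{k+1}:

  H_2: rank ker ∂_2 − rank ∂_3 = (10 − 10) − 0 = 0, and there is no ∂_3, so H_2 ≅ 0.

H_2 = 0.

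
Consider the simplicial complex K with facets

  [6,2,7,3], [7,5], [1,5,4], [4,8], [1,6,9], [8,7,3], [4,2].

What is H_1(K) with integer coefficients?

H_1 = Z^3.

We work with the vertex ordering 1 < 2 < 3 < 4 < 5 < 6 < 7 < 8 < 9. The simplices of K, each written with vertices in increasing order, are:

  0-simplices (9): [1], [2], [3], [4], [5], [6], [7], [8], [9]
  1-simplices (17): [1,4], [1,5], [1,6], [1,9], [2,3], [2,4], [2,6], [2,7], [3,6], [3,7], [3,8], [4,5], [4,8], [5,7], [6,7], [6,9], [7,8]
  2-simplices (7): [1,4,5], [1,6,9], [2,3,6], [2,3,7], [2,6,7], [3,6,7], [3,7,8]
  3-simplices (1): [2,3,6,7]

so the chain groups are C_0 ≅ Z^9, C_1 ≅ Z^17, C_2 ≅ Z^7, C_3 ≅ Z^1.

Boundary ∂_1: C_1 → C_0 sends each edge [p,q] (with p < q) to q − p. For instance
  ∂[1,6] = [6] − [1].
The 9×17 boundary matrix has rank 8 and Smith normal form diag(1,1,1,1,1,1,1,1).

Boundary ∂_2: C_2 → C_1 acts by ∂[p,q,r] = [q,r] − [p,r] + [p,q]. For instance
  ∂[3,6,7] = [6,7] − [3,7] + [3,6],
  ∂[2,3,6] = [3,6] − [2,6] + [2,3].
The resulting 17×7 matrix has rank 6, and its Smith normal form has invariant factors (1,1,1,1,1,1).

∂_3: C_3 → C_2 sends each 3-simplex σ to the alternating sum Σ_i (−1)^i (σ with its i-th vertex removed). For instance
  ∂[2,3,6,7] = [3,6,7] − [2,6,7] + [2,3,7] − [2,3,6].
This gives a 7×1 integer matrix of rank 1; reducing to Smith normal form yields diagonal entries (1).

Now H_k = ker ∂_k / im ∂_{k+1}, so:

  H_1: rank ker ∂_1 − rank ∂_2 = (17 − 8) − 6 = 3, and the invariant factors of ∂_2 are all 1, so H_1 = Z^3.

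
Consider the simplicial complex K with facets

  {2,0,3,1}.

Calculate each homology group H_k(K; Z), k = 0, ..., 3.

H_0 ≅ Z,  H_1 = 0,  H_2 = 0,  H_3 = 0.

Fix the vertex order 0 < 1 < 2 < 3 and write every simplex with vertices in increasing order. Then dim K = 3 and the simplices of K are:

  0-simplices (4): [0], [1], [2], [3]
  1-simplices (6): [0,1], [0,2], [0,3], [1,2], [1,3], [2,3]
  2-simplices (4): [0,1,2], [0,1,3], [0,2,3], [1,2,3]
  3-simplices (1): [0,1,2,3]

Hence C_0 ≅ Z^4, C_1 ≅ Z^6, C_2 ≅ Z^4, C_3 ≅ Z^1.

Boundary ∂_1: C_1 → C_0 sends each edge [p,q] (with p < q) to q − p.
The resulting 4×6 matrix has rank 3, and its Smith normal form has invariant factors (1,1,1).

∂_2: C_2 → C_1 maps a triangle to the signed sum of its edges. For instance
  ∂[0,1,3] = [1,3] − [0,3] + [0,1],
  ∂[0,2,3] = [2,3] − [0,3] + [0,2].
As a 6×4 matrix over Z this has rank 3, with invariant factors (1,1,1).

∂_3: C_3 → C_2 sends each 3-simplex σ to the alternating sum Σ_i (−1)^i (σ with its i-th vertex removed). For instance
  ∂[0,1,2,3] = [1,2,3] − [0,2,3] + [0,1,3] − [0,1,2].
The resulting 4×1 matrix has rank 1, and its Smith normal form has invariant factors (1).

Now H_k = ker ∂_k / im ∂_{k+1}, so:

  H_0: rank C_0 − rank ∂_1 = 4 − 3 = 1, and the invariant factors of ∂_1 are all 1, so H_0 ≅ Z.
  H_1: rank ker ∂_1 − rank ∂_2 = (6 − 3) − 3 = 0, and the invariant factors of ∂_2 are all 1, so H_1 ≅ 0.
  H_2: rank ker ∂_2 − rank ∂_3 = (4 − 3) − 1 = 0, and the invariant factors of ∂_3 are all 1, so H_2 ≅ 0.
  H_3: rank ker ∂_3 − rank ∂_4 = (1 − 1) − 0 = 0, and there is no ∂_4, so H_3 ≅ 0.

As a check, the Euler characteristic is 4 − 6 + 4 − 1 = 1, which agrees with 1 − 0 + 0 − 0 = 1.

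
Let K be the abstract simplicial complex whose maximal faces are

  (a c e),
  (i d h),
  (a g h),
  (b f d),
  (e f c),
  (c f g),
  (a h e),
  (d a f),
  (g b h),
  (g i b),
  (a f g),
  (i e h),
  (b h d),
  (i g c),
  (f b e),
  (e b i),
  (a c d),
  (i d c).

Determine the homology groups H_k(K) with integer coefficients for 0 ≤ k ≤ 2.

H_0 = Z,  H_1 = Z ⊕ Z/2Z,  H_2 = 0.

K has 9 vertices, 27 edges, 18 triangles.
rank ∂_0 = 0, rank ∂_1 = 8 ⇒ b_0 = 9 − 0 − 8 = 1; all invariant factors of ∂_1 are 1 so no torsion. So H_0 ≅ Z.
rank ∂_1 = 8, rank ∂_2 = 18 ⇒ b_1 = 27 − 8 − 18 = 1; ∂_2 has invariant factor(s) [2] giving torsion. So H_1 ≅ Z ⊕ Z/2Z.
rank ∂_2 = 18, rank ∂_3 = 0 ⇒ b_2 = 18 − 18 − 0 = 0. So H_2 ≅ 0.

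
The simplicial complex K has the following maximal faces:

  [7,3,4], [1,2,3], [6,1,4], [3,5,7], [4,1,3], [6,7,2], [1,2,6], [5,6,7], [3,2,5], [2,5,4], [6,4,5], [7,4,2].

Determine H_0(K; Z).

Order the vertices as 1 < 2 < 3 < 4 < 5 < 6 < 7. Listing each simplex with vertices in this order, K has dimension 2 with simplices:

  0-simplices (7): [1], [2], [3], [4], [5], [6], [7]
  1-simplices (18): [1,2], [1,3], [1,4], [1,6], [2,3], [2,4], [2,5], [2,6], [2,7], [3,4], [3,5], [3,7], [4,5], [4,6], [4,7], [5,6], [5,7], [6,7]
  2-simplices (12): [1,2,3], [1,2,6], [1,3,4], [1,4,6], [2,3,5], [2,4,5], [2,4,7], [2,6,7], [3,4,7], [3,5,7], [4,5,6], [5,6,7]

giving chain groups C_0 ≅ Z^7, C_1 ≅ Z^18, C_2 ≅ Z^12.

The boundary map ∂_1: C_1 → C_0 maps an edge to its endpoints' difference, ∂[p,q] = q − p. For instance
  ∂[1,4] = [4] − [1].
This gives a 7×18 integer matrix of rank 6; reducing to Smith normal form yields diagonal entries (1,1,1,1,1,1).

∂_2: C_2 → C_1 sends each 2-simplex [p,q,r] to [q,r] − [p,r] + [p,q]. For instance
  ∂[5,6,7] = [6,7] − [5,7] + [5,6],
  ∂[2,3,5] = [3,5] − [2,5] + [2,3].
The 18×12 boundary matrix has rank 12 and Smith normal form diag(1,1,1,1,1,1,1,1,1,1,1,2).

From H_k ≅ ker(∂_k) / im(∂_{k+1}) we obtain:

  H_0: rank C_0 − rank ∂_1 = 7 − 6 = 1, and the invariant factors of ∂_1 are all 1, so H_0 = Z.

H_0 = Z.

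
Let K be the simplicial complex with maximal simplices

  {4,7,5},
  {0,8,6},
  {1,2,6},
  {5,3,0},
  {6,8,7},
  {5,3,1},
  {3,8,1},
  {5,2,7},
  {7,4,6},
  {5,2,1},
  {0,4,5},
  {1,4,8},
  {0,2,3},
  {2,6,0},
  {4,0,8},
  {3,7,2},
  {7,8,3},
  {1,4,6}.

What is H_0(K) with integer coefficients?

We work with the vertex ordering 0 < 1 < 2 < 3 < 4 < 5 < 6 < 7 < 8. The simplices of K, each written with vertices in increasing order, are:

  0-simplices (9): [0], [1], [2], [3], [4], [5], [6], [7], [8]
  1-simplices (27): (27 of them)
  2-simplices (18): [0,2,3], [0,2,6], [0,3,5], [0,4,5], [0,4,8], [0,6,8], [1,2,5], [1,2,6], [1,3,5], [1,3,8], [1,4,6], [1,4,8], [2,3,7], [2,5,7], [3,7,8], [4,5,7], [4,6,7], [6,7,8]

Hence C_0 ≅ Z^9, C_1 ≅ Z^27, C_2 ≅ Z^18.

The boundary map ∂_1: C_1 → C_0 maps an edge to its endpoints' difference, ∂[p,q] = q − p. For instance
  ∂[0,3] = [3] − [0].
As a 9×27 matrix over Z this has rank 8, with invariant factors (1,1,1,1,1,1,1,1).

Boundary ∂_2: C_2 → C_1 acts by ∂[p,q,r] = [q,r] − [p,r] + [p,q]. For instance
  ∂[0,3,5] = [3,5] − [0,5] + [0,3],
  ∂[0,4,5] = [4,5] − [0,5] + [0,4].
The resulting 27×18 matrix has rank 18, and its Smith normal form has invariant factors (1,1,1,1,1,1,1,1,1,1,1,1,1,1,1,1,1,2).

Now H_k = ker ∂_k / im ∂_{k+1}, so:

  H_0: rank C_0 − rank ∂_1 = 9 − 8 = 1, and the invariant factors of ∂_1 are all 1, so H_0 = Z.

H_0 = Z.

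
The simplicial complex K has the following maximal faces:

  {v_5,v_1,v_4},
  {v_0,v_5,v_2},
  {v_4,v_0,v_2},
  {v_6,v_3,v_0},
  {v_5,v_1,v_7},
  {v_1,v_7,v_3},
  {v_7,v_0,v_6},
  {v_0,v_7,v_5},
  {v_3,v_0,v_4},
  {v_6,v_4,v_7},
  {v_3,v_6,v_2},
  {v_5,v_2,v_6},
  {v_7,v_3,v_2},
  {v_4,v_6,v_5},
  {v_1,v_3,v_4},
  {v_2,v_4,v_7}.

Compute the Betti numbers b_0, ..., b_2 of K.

Fix the vertex order v_0 < v_1 < v_2 < v_3 < v_4 < v_5 < v_6 < v_7 and write every simplex with vertices in increasing order. Then dim K = 2 and the simplices of K are:

  0-simplices (8): [v_0], [v_1], [v_2], [v_3], [v_4], [v_5], [v_6], [v_7]
  1-simplices (24): (24 of them)
  2-simplices (16): (16 of them)

Hence C_0 ≅ Z^8, C_1 ≅ Z^24, C_2 ≅ Z^16.

Boundary ∂_1: C_1 → C_0 is given by ∂[p,q] = [q] − [p]. For instance
  ∂[v_4,v_7] = [v_7] − [v_4].
As a 8×24 matrix over Z this has rank 7, with invariant factors (1,1,1,1,1,1,1).

The boundary map ∂_2: C_2 → C_1 maps a triangle to the signed sum of its edges. For instance
  ∂[v_0,v_3,v_6] = [v_3,v_6] − [v_0,v_6] + [v_0,v_3],
  ∂[v_0,v_5,v_7] = [v_5,v_7] − [v_0,v_7] + [v_0,v_5].
As a 24×16 matrix over Z this has rank 15, with invariant factors (1,1,1,1,1,1,1,1,1,1,1,1,1,1,1).

Computing H_k = (kernel of ∂_k) / (image of ∂_{k+1}):

  H_0: rank C_0 − rank ∂_1 = 8 − 7 = 1, and the invariant factors of ∂_1 are all 1, so H_0 = Z.
  H_1: rank ker ∂_1 − rank ∂_2 = (24 − 7) − 15 = 2, and the invariant factors of ∂_2 are all 1, so H_1 = Z^2.
  H_2: rank ker ∂_2 − rank ∂_3 = (16 − 15) − 0 = 1, and there is no ∂_3, so H_2 = Z.

Hence the Betti numbers are b_0 = 1, b_1 = 2, b_2 = 1.

b_0 = 1, b_1 = 2, b_2 = 1.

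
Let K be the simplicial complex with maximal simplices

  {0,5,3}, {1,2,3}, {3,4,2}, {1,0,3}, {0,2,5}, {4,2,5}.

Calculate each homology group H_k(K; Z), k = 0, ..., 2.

H_0 ≅ Z,  H_1 ≅ Z,  H_2 = 0.

We work with the vertex ordering 0 < 1 < 2 < 3 < 4 < 5. The simplices of K, each written with vertices in increasing order, are:

  0-simplices (6): [0], [1], [2], [3], [4], [5]
  1-simplices (12): [0,1], [0,2], [0,3], [0,5], [1,2], [1,3], [2,3], [2,4], [2,5], [3,4], [3,5], [4,5]
  2-simplices (6): [0,1,3], [0,2,5], [0,3,5], [1,2,3], [2,3,4], [2,4,5]

giving chain groups C_0 ≅ Z^6, C_1 ≅ Z^12, C_2 ≅ Z^6.

The boundary map ∂_1: C_1 → C_0 maps an edge to its endpoints' difference, ∂[p,q] = q − p. For instance
  ∂[1,2] = [2] − [1].
The 6×12 boundary matrix has rank 5 and Smith normal form diag(1,1,1,1,1).

∂_2: C_2 → C_1 maps a triangle to the signed sum of its edges. For instance
  ∂[0,2,5] = [2,5] − [0,5] + [0,2],
  ∂[0,1,3] = [1,3] − [0,3] + [0,1].
As a 12×6 matrix over Z this has rank 6, with invariant factors (1,1,1,1,1,1).

From H_k ≅ ker(∂_k) / im(∂_{k+1}) we obtain:

  H_0: rank C_0 − rank ∂_1 = 6 − 5 = 1, and the invariant factors of ∂_1 are all 1, so H_0 = Z.
  H_1: rank ker ∂_1 − rank ∂_2 = (12 − 5) − 6 = 1, and the invariant factors of ∂_2 are all 1, so H_1 = Z.
  H_2: rank ker ∂_2 − rank ∂_3 = (6 − 6) − 0 = 0, and there is no ∂_3, so H_2 = 0.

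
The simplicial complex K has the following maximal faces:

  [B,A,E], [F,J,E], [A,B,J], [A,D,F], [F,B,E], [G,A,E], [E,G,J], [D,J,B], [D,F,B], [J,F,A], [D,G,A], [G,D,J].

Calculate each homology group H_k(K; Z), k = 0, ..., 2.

H_0 ≅ Z,  H_1 ≅ Z_2,  H_2 = 0.

We work with the vertex ordering A < B < D < E < F < G < J. The simplices of K, each written with vertices in increasing order, are:

  0-simplices (7): A, B, D, E, F, G, J
  1-simplices (18): AB, AD, AE, AF, AG, AJ, BD, BE, BF, BJ, DF, DG, DJ, EF, EG, EJ, FJ, GJ
  2-simplices (12): ABE, ABJ, ADF, ADG, AEG, AFJ, BDF, BDJ, BEF, DGJ, EFJ, EGJ

so the chain groups are C_0 ≅ Z^7, C_1 ≅ Z^18, C_2 ≅ Z^12.

The boundary map ∂_1: C_1 → C_0 is given by ∂[p,q] = [q] − [p].
This gives a 7×18 integer matrix of rank 6; reducing to Smith normal form yields diagonal entries (1,1,1,1,1,1).

∂_2: C_2 → C_1 maps a triangle to the signed sum of its edges. For instance
  ∂ADG = DG − AG + AD,
  ∂BDF = DF − BF + BD.
The resulting 18×12 matrix has rank 12, and its Smith normal form has invariant factors (1,1,1,1,1,1,1,1,1,1,1,2).

Now H_k = ker ∂_k / im ∂_{k+1}, so:

  H_0: rank C_0 − rank ∂_1 = 7 − 6 = 1, and the invariant factors of ∂_1 are all 1, so H_0 ≅ Z.
  H_1: rank ker ∂_1 − rank ∂_2 = (18 − 6) − 12 = 0, and ∂_2 has invariant factor 2 > 1, so H_1 ≅ Z_2.
  H_2: rank ker ∂_2 − rank ∂_3 = (12 − 12) − 0 = 0, and there is no ∂_3, so H_2 ≅ 0.

As a check, the Euler characteristic is 7 − 18 + 12 = 1, which agrees with 1 − 0 + 0 = 1.
(K is a triangulation of the real projective plane RP^2.)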